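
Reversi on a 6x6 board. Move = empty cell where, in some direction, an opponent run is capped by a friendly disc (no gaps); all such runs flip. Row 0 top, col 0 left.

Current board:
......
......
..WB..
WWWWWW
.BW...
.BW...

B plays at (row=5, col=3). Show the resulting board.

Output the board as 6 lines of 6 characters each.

Answer: ......
......
..WB..
WWWWWW
.BW...
.BBB..

Derivation:
Place B at (5,3); scan 8 dirs for brackets.
Dir NW: opp run (4,2) (3,1), next='.' -> no flip
Dir N: first cell '.' (not opp) -> no flip
Dir NE: first cell '.' (not opp) -> no flip
Dir W: opp run (5,2) capped by B -> flip
Dir E: first cell '.' (not opp) -> no flip
Dir SW: edge -> no flip
Dir S: edge -> no flip
Dir SE: edge -> no flip
All flips: (5,2)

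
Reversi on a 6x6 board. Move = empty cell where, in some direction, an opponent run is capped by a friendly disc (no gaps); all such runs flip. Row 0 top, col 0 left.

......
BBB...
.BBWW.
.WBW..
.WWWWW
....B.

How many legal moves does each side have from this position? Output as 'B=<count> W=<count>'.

-- B to move --
(1,3): no bracket -> illegal
(1,4): flips 1 -> legal
(1,5): no bracket -> illegal
(2,0): no bracket -> illegal
(2,5): flips 2 -> legal
(3,0): flips 1 -> legal
(3,4): flips 3 -> legal
(3,5): no bracket -> illegal
(4,0): flips 1 -> legal
(5,0): flips 1 -> legal
(5,1): flips 2 -> legal
(5,2): flips 1 -> legal
(5,3): no bracket -> illegal
(5,5): flips 2 -> legal
B mobility = 9
-- W to move --
(0,0): flips 2 -> legal
(0,1): flips 3 -> legal
(0,2): flips 3 -> legal
(0,3): no bracket -> illegal
(1,3): flips 1 -> legal
(2,0): flips 2 -> legal
(3,0): no bracket -> illegal
(5,3): no bracket -> illegal
(5,5): no bracket -> illegal
W mobility = 5

Answer: B=9 W=5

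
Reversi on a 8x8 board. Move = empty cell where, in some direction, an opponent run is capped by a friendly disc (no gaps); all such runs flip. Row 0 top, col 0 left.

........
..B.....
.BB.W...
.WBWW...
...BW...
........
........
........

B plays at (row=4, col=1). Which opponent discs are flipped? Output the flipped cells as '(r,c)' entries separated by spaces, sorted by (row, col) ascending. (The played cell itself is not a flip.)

Answer: (3,1)

Derivation:
Dir NW: first cell '.' (not opp) -> no flip
Dir N: opp run (3,1) capped by B -> flip
Dir NE: first cell 'B' (not opp) -> no flip
Dir W: first cell '.' (not opp) -> no flip
Dir E: first cell '.' (not opp) -> no flip
Dir SW: first cell '.' (not opp) -> no flip
Dir S: first cell '.' (not opp) -> no flip
Dir SE: first cell '.' (not opp) -> no flip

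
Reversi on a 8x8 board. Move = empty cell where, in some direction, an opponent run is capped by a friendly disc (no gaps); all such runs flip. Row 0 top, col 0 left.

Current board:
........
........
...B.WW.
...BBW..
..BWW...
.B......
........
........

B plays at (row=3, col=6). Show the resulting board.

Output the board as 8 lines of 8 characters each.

Answer: ........
........
...B.WW.
...BBBB.
..BWW...
.B......
........
........

Derivation:
Place B at (3,6); scan 8 dirs for brackets.
Dir NW: opp run (2,5), next='.' -> no flip
Dir N: opp run (2,6), next='.' -> no flip
Dir NE: first cell '.' (not opp) -> no flip
Dir W: opp run (3,5) capped by B -> flip
Dir E: first cell '.' (not opp) -> no flip
Dir SW: first cell '.' (not opp) -> no flip
Dir S: first cell '.' (not opp) -> no flip
Dir SE: first cell '.' (not opp) -> no flip
All flips: (3,5)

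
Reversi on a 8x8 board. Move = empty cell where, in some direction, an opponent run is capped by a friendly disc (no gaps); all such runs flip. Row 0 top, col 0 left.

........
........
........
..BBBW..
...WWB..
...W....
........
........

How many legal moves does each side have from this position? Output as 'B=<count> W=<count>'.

Answer: B=7 W=8

Derivation:
-- B to move --
(2,4): no bracket -> illegal
(2,5): flips 1 -> legal
(2,6): no bracket -> illegal
(3,6): flips 1 -> legal
(4,2): flips 2 -> legal
(4,6): no bracket -> illegal
(5,2): flips 1 -> legal
(5,4): flips 2 -> legal
(5,5): flips 1 -> legal
(6,2): no bracket -> illegal
(6,3): flips 2 -> legal
(6,4): no bracket -> illegal
B mobility = 7
-- W to move --
(2,1): flips 1 -> legal
(2,2): flips 1 -> legal
(2,3): flips 1 -> legal
(2,4): flips 1 -> legal
(2,5): flips 1 -> legal
(3,1): flips 3 -> legal
(3,6): no bracket -> illegal
(4,1): no bracket -> illegal
(4,2): no bracket -> illegal
(4,6): flips 1 -> legal
(5,4): no bracket -> illegal
(5,5): flips 1 -> legal
(5,6): no bracket -> illegal
W mobility = 8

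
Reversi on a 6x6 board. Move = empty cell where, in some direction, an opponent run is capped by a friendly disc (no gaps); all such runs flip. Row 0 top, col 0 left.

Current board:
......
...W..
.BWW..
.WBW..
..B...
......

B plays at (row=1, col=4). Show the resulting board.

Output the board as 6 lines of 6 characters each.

Place B at (1,4); scan 8 dirs for brackets.
Dir NW: first cell '.' (not opp) -> no flip
Dir N: first cell '.' (not opp) -> no flip
Dir NE: first cell '.' (not opp) -> no flip
Dir W: opp run (1,3), next='.' -> no flip
Dir E: first cell '.' (not opp) -> no flip
Dir SW: opp run (2,3) capped by B -> flip
Dir S: first cell '.' (not opp) -> no flip
Dir SE: first cell '.' (not opp) -> no flip
All flips: (2,3)

Answer: ......
...WB.
.BWB..
.WBW..
..B...
......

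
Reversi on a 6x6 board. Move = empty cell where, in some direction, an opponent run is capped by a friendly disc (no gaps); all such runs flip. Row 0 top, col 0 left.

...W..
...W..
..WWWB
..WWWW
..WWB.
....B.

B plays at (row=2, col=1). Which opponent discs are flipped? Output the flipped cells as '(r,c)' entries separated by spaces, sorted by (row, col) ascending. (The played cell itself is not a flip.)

Dir NW: first cell '.' (not opp) -> no flip
Dir N: first cell '.' (not opp) -> no flip
Dir NE: first cell '.' (not opp) -> no flip
Dir W: first cell '.' (not opp) -> no flip
Dir E: opp run (2,2) (2,3) (2,4) capped by B -> flip
Dir SW: first cell '.' (not opp) -> no flip
Dir S: first cell '.' (not opp) -> no flip
Dir SE: opp run (3,2) (4,3) capped by B -> flip

Answer: (2,2) (2,3) (2,4) (3,2) (4,3)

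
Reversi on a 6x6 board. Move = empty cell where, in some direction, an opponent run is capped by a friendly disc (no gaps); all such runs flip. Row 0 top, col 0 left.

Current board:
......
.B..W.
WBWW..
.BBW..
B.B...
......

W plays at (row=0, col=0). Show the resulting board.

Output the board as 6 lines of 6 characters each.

Place W at (0,0); scan 8 dirs for brackets.
Dir NW: edge -> no flip
Dir N: edge -> no flip
Dir NE: edge -> no flip
Dir W: edge -> no flip
Dir E: first cell '.' (not opp) -> no flip
Dir SW: edge -> no flip
Dir S: first cell '.' (not opp) -> no flip
Dir SE: opp run (1,1) capped by W -> flip
All flips: (1,1)

Answer: W.....
.W..W.
WBWW..
.BBW..
B.B...
......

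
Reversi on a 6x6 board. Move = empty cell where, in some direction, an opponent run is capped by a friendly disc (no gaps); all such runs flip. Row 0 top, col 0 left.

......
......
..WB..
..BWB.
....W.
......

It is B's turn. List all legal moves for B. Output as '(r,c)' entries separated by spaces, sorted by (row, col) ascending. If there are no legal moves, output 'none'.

Answer: (1,2) (2,1) (4,3) (5,4)

Derivation:
(1,1): no bracket -> illegal
(1,2): flips 1 -> legal
(1,3): no bracket -> illegal
(2,1): flips 1 -> legal
(2,4): no bracket -> illegal
(3,1): no bracket -> illegal
(3,5): no bracket -> illegal
(4,2): no bracket -> illegal
(4,3): flips 1 -> legal
(4,5): no bracket -> illegal
(5,3): no bracket -> illegal
(5,4): flips 1 -> legal
(5,5): no bracket -> illegal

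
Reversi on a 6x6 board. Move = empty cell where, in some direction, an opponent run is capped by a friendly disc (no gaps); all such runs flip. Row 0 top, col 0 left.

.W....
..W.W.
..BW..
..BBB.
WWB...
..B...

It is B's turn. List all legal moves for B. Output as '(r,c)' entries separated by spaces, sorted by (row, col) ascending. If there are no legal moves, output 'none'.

(0,0): no bracket -> illegal
(0,2): flips 1 -> legal
(0,3): no bracket -> illegal
(0,4): no bracket -> illegal
(0,5): flips 2 -> legal
(1,0): no bracket -> illegal
(1,1): no bracket -> illegal
(1,3): flips 1 -> legal
(1,5): no bracket -> illegal
(2,1): no bracket -> illegal
(2,4): flips 1 -> legal
(2,5): no bracket -> illegal
(3,0): flips 1 -> legal
(3,1): no bracket -> illegal
(5,0): flips 1 -> legal
(5,1): no bracket -> illegal

Answer: (0,2) (0,5) (1,3) (2,4) (3,0) (5,0)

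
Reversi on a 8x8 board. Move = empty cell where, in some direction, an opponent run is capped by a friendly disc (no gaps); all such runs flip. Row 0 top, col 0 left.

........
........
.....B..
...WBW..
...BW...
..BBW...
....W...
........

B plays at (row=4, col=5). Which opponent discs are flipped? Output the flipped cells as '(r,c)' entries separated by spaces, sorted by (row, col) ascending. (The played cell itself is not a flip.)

Dir NW: first cell 'B' (not opp) -> no flip
Dir N: opp run (3,5) capped by B -> flip
Dir NE: first cell '.' (not opp) -> no flip
Dir W: opp run (4,4) capped by B -> flip
Dir E: first cell '.' (not opp) -> no flip
Dir SW: opp run (5,4), next='.' -> no flip
Dir S: first cell '.' (not opp) -> no flip
Dir SE: first cell '.' (not opp) -> no flip

Answer: (3,5) (4,4)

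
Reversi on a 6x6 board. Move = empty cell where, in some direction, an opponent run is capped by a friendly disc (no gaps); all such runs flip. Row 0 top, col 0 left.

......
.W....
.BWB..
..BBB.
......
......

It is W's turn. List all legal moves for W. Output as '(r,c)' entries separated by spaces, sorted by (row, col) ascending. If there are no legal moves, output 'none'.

Answer: (2,0) (2,4) (3,1) (4,2) (4,4)

Derivation:
(1,0): no bracket -> illegal
(1,2): no bracket -> illegal
(1,3): no bracket -> illegal
(1,4): no bracket -> illegal
(2,0): flips 1 -> legal
(2,4): flips 1 -> legal
(2,5): no bracket -> illegal
(3,0): no bracket -> illegal
(3,1): flips 1 -> legal
(3,5): no bracket -> illegal
(4,1): no bracket -> illegal
(4,2): flips 1 -> legal
(4,3): no bracket -> illegal
(4,4): flips 1 -> legal
(4,5): no bracket -> illegal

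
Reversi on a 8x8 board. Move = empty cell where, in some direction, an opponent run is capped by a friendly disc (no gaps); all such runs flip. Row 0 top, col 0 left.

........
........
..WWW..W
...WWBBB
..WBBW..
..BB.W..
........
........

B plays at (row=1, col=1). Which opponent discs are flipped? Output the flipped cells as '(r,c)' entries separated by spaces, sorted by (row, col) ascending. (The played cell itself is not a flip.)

Dir NW: first cell '.' (not opp) -> no flip
Dir N: first cell '.' (not opp) -> no flip
Dir NE: first cell '.' (not opp) -> no flip
Dir W: first cell '.' (not opp) -> no flip
Dir E: first cell '.' (not opp) -> no flip
Dir SW: first cell '.' (not opp) -> no flip
Dir S: first cell '.' (not opp) -> no flip
Dir SE: opp run (2,2) (3,3) capped by B -> flip

Answer: (2,2) (3,3)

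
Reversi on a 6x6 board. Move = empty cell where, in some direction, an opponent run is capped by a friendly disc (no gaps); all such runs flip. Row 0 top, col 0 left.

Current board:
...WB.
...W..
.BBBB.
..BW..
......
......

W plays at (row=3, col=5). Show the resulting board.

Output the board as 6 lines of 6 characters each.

Answer: ...WB.
...W..
.BBBW.
..BW.W
......
......

Derivation:
Place W at (3,5); scan 8 dirs for brackets.
Dir NW: opp run (2,4) capped by W -> flip
Dir N: first cell '.' (not opp) -> no flip
Dir NE: edge -> no flip
Dir W: first cell '.' (not opp) -> no flip
Dir E: edge -> no flip
Dir SW: first cell '.' (not opp) -> no flip
Dir S: first cell '.' (not opp) -> no flip
Dir SE: edge -> no flip
All flips: (2,4)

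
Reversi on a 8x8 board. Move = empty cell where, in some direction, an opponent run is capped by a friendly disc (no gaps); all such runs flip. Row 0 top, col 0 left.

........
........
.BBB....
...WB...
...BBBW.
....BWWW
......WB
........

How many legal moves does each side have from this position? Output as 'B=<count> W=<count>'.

-- B to move --
(2,4): no bracket -> illegal
(3,2): flips 1 -> legal
(3,5): no bracket -> illegal
(3,6): no bracket -> illegal
(3,7): no bracket -> illegal
(4,2): no bracket -> illegal
(4,7): flips 2 -> legal
(6,4): no bracket -> illegal
(6,5): flips 2 -> legal
(7,5): no bracket -> illegal
(7,6): no bracket -> illegal
(7,7): flips 2 -> legal
B mobility = 4
-- W to move --
(1,0): no bracket -> illegal
(1,1): flips 1 -> legal
(1,2): flips 3 -> legal
(1,3): flips 1 -> legal
(1,4): no bracket -> illegal
(2,0): no bracket -> illegal
(2,4): no bracket -> illegal
(2,5): no bracket -> illegal
(3,0): no bracket -> illegal
(3,1): no bracket -> illegal
(3,2): no bracket -> illegal
(3,5): flips 2 -> legal
(3,6): no bracket -> illegal
(4,2): flips 3 -> legal
(5,2): no bracket -> illegal
(5,3): flips 2 -> legal
(6,3): no bracket -> illegal
(6,4): no bracket -> illegal
(6,5): no bracket -> illegal
(7,6): no bracket -> illegal
(7,7): flips 1 -> legal
W mobility = 7

Answer: B=4 W=7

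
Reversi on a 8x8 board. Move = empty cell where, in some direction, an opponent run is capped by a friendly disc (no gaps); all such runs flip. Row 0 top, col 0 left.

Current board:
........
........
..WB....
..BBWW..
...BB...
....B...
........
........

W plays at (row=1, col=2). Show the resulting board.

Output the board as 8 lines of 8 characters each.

Place W at (1,2); scan 8 dirs for brackets.
Dir NW: first cell '.' (not opp) -> no flip
Dir N: first cell '.' (not opp) -> no flip
Dir NE: first cell '.' (not opp) -> no flip
Dir W: first cell '.' (not opp) -> no flip
Dir E: first cell '.' (not opp) -> no flip
Dir SW: first cell '.' (not opp) -> no flip
Dir S: first cell 'W' (not opp) -> no flip
Dir SE: opp run (2,3) capped by W -> flip
All flips: (2,3)

Answer: ........
..W.....
..WW....
..BBWW..
...BB...
....B...
........
........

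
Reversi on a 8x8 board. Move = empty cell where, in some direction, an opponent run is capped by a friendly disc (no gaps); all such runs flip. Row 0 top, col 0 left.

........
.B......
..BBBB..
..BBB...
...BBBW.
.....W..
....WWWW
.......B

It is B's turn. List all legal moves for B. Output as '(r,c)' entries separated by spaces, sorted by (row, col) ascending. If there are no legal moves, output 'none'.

Answer: (4,7) (5,7) (7,5)

Derivation:
(3,5): no bracket -> illegal
(3,6): no bracket -> illegal
(3,7): no bracket -> illegal
(4,7): flips 1 -> legal
(5,3): no bracket -> illegal
(5,4): no bracket -> illegal
(5,6): no bracket -> illegal
(5,7): flips 1 -> legal
(6,3): no bracket -> illegal
(7,3): no bracket -> illegal
(7,4): no bracket -> illegal
(7,5): flips 2 -> legal
(7,6): no bracket -> illegal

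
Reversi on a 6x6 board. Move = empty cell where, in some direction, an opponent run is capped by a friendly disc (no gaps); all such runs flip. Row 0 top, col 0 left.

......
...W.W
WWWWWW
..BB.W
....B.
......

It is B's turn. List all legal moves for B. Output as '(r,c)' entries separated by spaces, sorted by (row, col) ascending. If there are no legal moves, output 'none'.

Answer: (0,3) (1,0) (1,1) (1,2) (1,4)

Derivation:
(0,2): no bracket -> illegal
(0,3): flips 2 -> legal
(0,4): no bracket -> illegal
(0,5): no bracket -> illegal
(1,0): flips 1 -> legal
(1,1): flips 1 -> legal
(1,2): flips 1 -> legal
(1,4): flips 1 -> legal
(3,0): no bracket -> illegal
(3,1): no bracket -> illegal
(3,4): no bracket -> illegal
(4,5): no bracket -> illegal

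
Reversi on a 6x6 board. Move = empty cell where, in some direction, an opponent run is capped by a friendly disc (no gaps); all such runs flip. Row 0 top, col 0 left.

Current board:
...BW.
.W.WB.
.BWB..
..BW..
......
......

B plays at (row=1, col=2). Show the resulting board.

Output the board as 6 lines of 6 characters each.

Place B at (1,2); scan 8 dirs for brackets.
Dir NW: first cell '.' (not opp) -> no flip
Dir N: first cell '.' (not opp) -> no flip
Dir NE: first cell 'B' (not opp) -> no flip
Dir W: opp run (1,1), next='.' -> no flip
Dir E: opp run (1,3) capped by B -> flip
Dir SW: first cell 'B' (not opp) -> no flip
Dir S: opp run (2,2) capped by B -> flip
Dir SE: first cell 'B' (not opp) -> no flip
All flips: (1,3) (2,2)

Answer: ...BW.
.WBBB.
.BBB..
..BW..
......
......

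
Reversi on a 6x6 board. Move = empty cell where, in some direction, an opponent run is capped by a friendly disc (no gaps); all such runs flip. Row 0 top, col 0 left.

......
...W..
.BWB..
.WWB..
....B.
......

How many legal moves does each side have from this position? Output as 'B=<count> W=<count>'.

-- B to move --
(0,2): no bracket -> illegal
(0,3): flips 1 -> legal
(0,4): no bracket -> illegal
(1,1): flips 1 -> legal
(1,2): no bracket -> illegal
(1,4): no bracket -> illegal
(2,0): no bracket -> illegal
(2,4): no bracket -> illegal
(3,0): flips 2 -> legal
(4,0): no bracket -> illegal
(4,1): flips 2 -> legal
(4,2): no bracket -> illegal
(4,3): flips 1 -> legal
B mobility = 5
-- W to move --
(1,0): flips 1 -> legal
(1,1): flips 1 -> legal
(1,2): no bracket -> illegal
(1,4): flips 1 -> legal
(2,0): flips 1 -> legal
(2,4): flips 1 -> legal
(3,0): no bracket -> illegal
(3,4): flips 1 -> legal
(3,5): no bracket -> illegal
(4,2): no bracket -> illegal
(4,3): flips 2 -> legal
(4,5): no bracket -> illegal
(5,3): no bracket -> illegal
(5,4): no bracket -> illegal
(5,5): flips 2 -> legal
W mobility = 8

Answer: B=5 W=8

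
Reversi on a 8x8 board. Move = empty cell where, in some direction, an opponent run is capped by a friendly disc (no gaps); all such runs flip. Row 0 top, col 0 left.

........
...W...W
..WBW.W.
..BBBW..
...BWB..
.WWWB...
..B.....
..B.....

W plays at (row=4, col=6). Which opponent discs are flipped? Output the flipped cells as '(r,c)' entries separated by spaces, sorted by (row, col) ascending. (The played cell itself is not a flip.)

Dir NW: first cell 'W' (not opp) -> no flip
Dir N: first cell '.' (not opp) -> no flip
Dir NE: first cell '.' (not opp) -> no flip
Dir W: opp run (4,5) capped by W -> flip
Dir E: first cell '.' (not opp) -> no flip
Dir SW: first cell '.' (not opp) -> no flip
Dir S: first cell '.' (not opp) -> no flip
Dir SE: first cell '.' (not opp) -> no flip

Answer: (4,5)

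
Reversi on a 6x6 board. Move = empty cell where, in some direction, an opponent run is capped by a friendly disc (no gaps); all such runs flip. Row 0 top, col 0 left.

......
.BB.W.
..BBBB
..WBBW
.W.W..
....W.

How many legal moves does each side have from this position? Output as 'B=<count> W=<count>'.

-- B to move --
(0,3): flips 1 -> legal
(0,4): flips 1 -> legal
(0,5): flips 1 -> legal
(1,3): no bracket -> illegal
(1,5): no bracket -> illegal
(2,1): no bracket -> illegal
(3,0): no bracket -> illegal
(3,1): flips 1 -> legal
(4,0): no bracket -> illegal
(4,2): flips 1 -> legal
(4,4): no bracket -> illegal
(4,5): flips 1 -> legal
(5,0): flips 2 -> legal
(5,1): no bracket -> illegal
(5,2): flips 1 -> legal
(5,3): flips 1 -> legal
(5,5): no bracket -> illegal
B mobility = 9
-- W to move --
(0,0): no bracket -> illegal
(0,1): no bracket -> illegal
(0,2): flips 2 -> legal
(0,3): no bracket -> illegal
(1,0): no bracket -> illegal
(1,3): flips 3 -> legal
(1,5): flips 1 -> legal
(2,0): no bracket -> illegal
(2,1): no bracket -> illegal
(3,1): no bracket -> illegal
(4,2): no bracket -> illegal
(4,4): flips 2 -> legal
(4,5): no bracket -> illegal
W mobility = 4

Answer: B=9 W=4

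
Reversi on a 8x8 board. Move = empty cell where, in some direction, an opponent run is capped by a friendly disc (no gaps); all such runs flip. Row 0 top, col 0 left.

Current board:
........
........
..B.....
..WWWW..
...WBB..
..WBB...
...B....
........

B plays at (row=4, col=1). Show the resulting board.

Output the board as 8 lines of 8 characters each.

Answer: ........
........
..B.....
..WWWW..
.B.WBB..
..BBB...
...B....
........

Derivation:
Place B at (4,1); scan 8 dirs for brackets.
Dir NW: first cell '.' (not opp) -> no flip
Dir N: first cell '.' (not opp) -> no flip
Dir NE: opp run (3,2), next='.' -> no flip
Dir W: first cell '.' (not opp) -> no flip
Dir E: first cell '.' (not opp) -> no flip
Dir SW: first cell '.' (not opp) -> no flip
Dir S: first cell '.' (not opp) -> no flip
Dir SE: opp run (5,2) capped by B -> flip
All flips: (5,2)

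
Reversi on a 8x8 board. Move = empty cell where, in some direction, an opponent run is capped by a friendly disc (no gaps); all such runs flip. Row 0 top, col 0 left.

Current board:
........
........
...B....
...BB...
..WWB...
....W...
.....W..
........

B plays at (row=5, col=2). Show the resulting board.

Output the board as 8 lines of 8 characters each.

Answer: ........
........
...B....
...BB...
..WBB...
..B.W...
.....W..
........

Derivation:
Place B at (5,2); scan 8 dirs for brackets.
Dir NW: first cell '.' (not opp) -> no flip
Dir N: opp run (4,2), next='.' -> no flip
Dir NE: opp run (4,3) capped by B -> flip
Dir W: first cell '.' (not opp) -> no flip
Dir E: first cell '.' (not opp) -> no flip
Dir SW: first cell '.' (not opp) -> no flip
Dir S: first cell '.' (not opp) -> no flip
Dir SE: first cell '.' (not opp) -> no flip
All flips: (4,3)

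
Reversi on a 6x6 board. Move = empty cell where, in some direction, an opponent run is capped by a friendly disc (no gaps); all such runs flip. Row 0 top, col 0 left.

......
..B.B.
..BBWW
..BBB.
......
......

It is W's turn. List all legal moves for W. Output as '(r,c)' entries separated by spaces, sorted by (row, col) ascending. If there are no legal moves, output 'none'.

(0,1): no bracket -> illegal
(0,2): no bracket -> illegal
(0,3): flips 1 -> legal
(0,4): flips 1 -> legal
(0,5): no bracket -> illegal
(1,1): no bracket -> illegal
(1,3): no bracket -> illegal
(1,5): no bracket -> illegal
(2,1): flips 2 -> legal
(3,1): no bracket -> illegal
(3,5): no bracket -> illegal
(4,1): no bracket -> illegal
(4,2): flips 1 -> legal
(4,3): flips 1 -> legal
(4,4): flips 1 -> legal
(4,5): no bracket -> illegal

Answer: (0,3) (0,4) (2,1) (4,2) (4,3) (4,4)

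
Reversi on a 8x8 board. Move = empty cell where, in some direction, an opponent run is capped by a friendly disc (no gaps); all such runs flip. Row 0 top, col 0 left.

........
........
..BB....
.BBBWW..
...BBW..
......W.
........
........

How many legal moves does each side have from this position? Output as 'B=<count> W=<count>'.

-- B to move --
(2,4): flips 1 -> legal
(2,5): flips 1 -> legal
(2,6): flips 1 -> legal
(3,6): flips 2 -> legal
(4,6): flips 1 -> legal
(4,7): no bracket -> illegal
(5,4): no bracket -> illegal
(5,5): no bracket -> illegal
(5,7): no bracket -> illegal
(6,5): no bracket -> illegal
(6,6): no bracket -> illegal
(6,7): flips 3 -> legal
B mobility = 6
-- W to move --
(1,1): no bracket -> illegal
(1,2): flips 1 -> legal
(1,3): no bracket -> illegal
(1,4): no bracket -> illegal
(2,0): no bracket -> illegal
(2,1): no bracket -> illegal
(2,4): no bracket -> illegal
(3,0): flips 3 -> legal
(4,0): no bracket -> illegal
(4,1): no bracket -> illegal
(4,2): flips 2 -> legal
(5,2): flips 1 -> legal
(5,3): flips 1 -> legal
(5,4): flips 1 -> legal
(5,5): no bracket -> illegal
W mobility = 6

Answer: B=6 W=6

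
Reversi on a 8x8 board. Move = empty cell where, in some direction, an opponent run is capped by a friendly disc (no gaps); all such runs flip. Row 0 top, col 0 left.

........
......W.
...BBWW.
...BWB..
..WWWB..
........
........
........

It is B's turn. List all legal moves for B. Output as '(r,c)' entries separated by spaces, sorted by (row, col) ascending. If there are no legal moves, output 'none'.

(0,5): no bracket -> illegal
(0,6): no bracket -> illegal
(0,7): no bracket -> illegal
(1,4): no bracket -> illegal
(1,5): flips 1 -> legal
(1,7): flips 1 -> legal
(2,7): flips 2 -> legal
(3,1): no bracket -> illegal
(3,2): no bracket -> illegal
(3,6): no bracket -> illegal
(3,7): no bracket -> illegal
(4,1): flips 3 -> legal
(5,1): flips 1 -> legal
(5,2): no bracket -> illegal
(5,3): flips 2 -> legal
(5,4): flips 2 -> legal
(5,5): flips 1 -> legal

Answer: (1,5) (1,7) (2,7) (4,1) (5,1) (5,3) (5,4) (5,5)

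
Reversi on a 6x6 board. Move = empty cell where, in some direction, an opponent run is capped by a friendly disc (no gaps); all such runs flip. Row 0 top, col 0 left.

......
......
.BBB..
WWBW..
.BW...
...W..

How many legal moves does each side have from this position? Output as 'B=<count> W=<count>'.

Answer: B=5 W=6

Derivation:
-- B to move --
(2,0): no bracket -> illegal
(2,4): no bracket -> illegal
(3,4): flips 1 -> legal
(4,0): flips 1 -> legal
(4,3): flips 2 -> legal
(4,4): flips 1 -> legal
(5,1): no bracket -> illegal
(5,2): flips 1 -> legal
(5,4): no bracket -> illegal
B mobility = 5
-- W to move --
(1,0): no bracket -> illegal
(1,1): flips 2 -> legal
(1,2): flips 3 -> legal
(1,3): flips 2 -> legal
(1,4): no bracket -> illegal
(2,0): no bracket -> illegal
(2,4): no bracket -> illegal
(3,4): no bracket -> illegal
(4,0): flips 1 -> legal
(4,3): no bracket -> illegal
(5,0): no bracket -> illegal
(5,1): flips 1 -> legal
(5,2): flips 1 -> legal
W mobility = 6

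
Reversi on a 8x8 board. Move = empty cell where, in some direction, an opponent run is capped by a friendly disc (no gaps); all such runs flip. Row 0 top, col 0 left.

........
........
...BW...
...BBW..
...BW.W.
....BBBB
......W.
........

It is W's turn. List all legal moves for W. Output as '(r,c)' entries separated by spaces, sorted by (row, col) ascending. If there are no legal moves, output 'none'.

Answer: (2,2) (3,2) (4,2) (6,4)

Derivation:
(1,2): no bracket -> illegal
(1,3): no bracket -> illegal
(1,4): no bracket -> illegal
(2,2): flips 2 -> legal
(2,5): no bracket -> illegal
(3,2): flips 2 -> legal
(4,2): flips 2 -> legal
(4,5): no bracket -> illegal
(4,7): no bracket -> illegal
(5,2): no bracket -> illegal
(5,3): no bracket -> illegal
(6,3): no bracket -> illegal
(6,4): flips 2 -> legal
(6,5): no bracket -> illegal
(6,7): no bracket -> illegal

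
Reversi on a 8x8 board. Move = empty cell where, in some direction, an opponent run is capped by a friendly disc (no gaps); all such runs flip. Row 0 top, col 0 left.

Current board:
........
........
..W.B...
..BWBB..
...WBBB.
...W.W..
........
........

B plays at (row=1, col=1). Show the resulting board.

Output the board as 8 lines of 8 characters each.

Answer: ........
.B......
..B.B...
..BBBB..
...WBBB.
...W.W..
........
........

Derivation:
Place B at (1,1); scan 8 dirs for brackets.
Dir NW: first cell '.' (not opp) -> no flip
Dir N: first cell '.' (not opp) -> no flip
Dir NE: first cell '.' (not opp) -> no flip
Dir W: first cell '.' (not opp) -> no flip
Dir E: first cell '.' (not opp) -> no flip
Dir SW: first cell '.' (not opp) -> no flip
Dir S: first cell '.' (not opp) -> no flip
Dir SE: opp run (2,2) (3,3) capped by B -> flip
All flips: (2,2) (3,3)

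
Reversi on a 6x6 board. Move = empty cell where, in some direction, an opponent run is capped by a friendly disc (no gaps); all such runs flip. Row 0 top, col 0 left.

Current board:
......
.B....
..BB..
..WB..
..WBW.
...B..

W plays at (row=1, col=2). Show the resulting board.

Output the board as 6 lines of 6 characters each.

Place W at (1,2); scan 8 dirs for brackets.
Dir NW: first cell '.' (not opp) -> no flip
Dir N: first cell '.' (not opp) -> no flip
Dir NE: first cell '.' (not opp) -> no flip
Dir W: opp run (1,1), next='.' -> no flip
Dir E: first cell '.' (not opp) -> no flip
Dir SW: first cell '.' (not opp) -> no flip
Dir S: opp run (2,2) capped by W -> flip
Dir SE: opp run (2,3), next='.' -> no flip
All flips: (2,2)

Answer: ......
.BW...
..WB..
..WB..
..WBW.
...B..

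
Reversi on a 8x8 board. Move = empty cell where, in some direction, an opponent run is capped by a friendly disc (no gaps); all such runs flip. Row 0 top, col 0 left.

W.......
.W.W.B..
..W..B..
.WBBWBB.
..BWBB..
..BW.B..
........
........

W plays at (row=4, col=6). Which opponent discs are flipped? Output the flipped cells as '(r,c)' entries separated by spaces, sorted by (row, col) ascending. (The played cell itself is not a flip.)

Dir NW: opp run (3,5), next='.' -> no flip
Dir N: opp run (3,6), next='.' -> no flip
Dir NE: first cell '.' (not opp) -> no flip
Dir W: opp run (4,5) (4,4) capped by W -> flip
Dir E: first cell '.' (not opp) -> no flip
Dir SW: opp run (5,5), next='.' -> no flip
Dir S: first cell '.' (not opp) -> no flip
Dir SE: first cell '.' (not opp) -> no flip

Answer: (4,4) (4,5)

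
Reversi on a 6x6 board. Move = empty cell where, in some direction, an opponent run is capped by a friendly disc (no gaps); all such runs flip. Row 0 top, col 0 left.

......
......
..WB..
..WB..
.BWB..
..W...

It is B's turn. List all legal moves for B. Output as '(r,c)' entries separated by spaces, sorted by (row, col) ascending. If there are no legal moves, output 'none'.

(1,1): flips 1 -> legal
(1,2): no bracket -> illegal
(1,3): no bracket -> illegal
(2,1): flips 2 -> legal
(3,1): flips 1 -> legal
(5,1): flips 1 -> legal
(5,3): no bracket -> illegal

Answer: (1,1) (2,1) (3,1) (5,1)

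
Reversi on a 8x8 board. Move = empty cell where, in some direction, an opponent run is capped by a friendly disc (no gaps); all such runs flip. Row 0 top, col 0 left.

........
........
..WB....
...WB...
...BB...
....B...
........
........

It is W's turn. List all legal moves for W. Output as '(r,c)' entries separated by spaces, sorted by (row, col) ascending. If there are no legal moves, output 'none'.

Answer: (1,3) (2,4) (3,5) (5,3) (5,5)

Derivation:
(1,2): no bracket -> illegal
(1,3): flips 1 -> legal
(1,4): no bracket -> illegal
(2,4): flips 1 -> legal
(2,5): no bracket -> illegal
(3,2): no bracket -> illegal
(3,5): flips 1 -> legal
(4,2): no bracket -> illegal
(4,5): no bracket -> illegal
(5,2): no bracket -> illegal
(5,3): flips 1 -> legal
(5,5): flips 1 -> legal
(6,3): no bracket -> illegal
(6,4): no bracket -> illegal
(6,5): no bracket -> illegal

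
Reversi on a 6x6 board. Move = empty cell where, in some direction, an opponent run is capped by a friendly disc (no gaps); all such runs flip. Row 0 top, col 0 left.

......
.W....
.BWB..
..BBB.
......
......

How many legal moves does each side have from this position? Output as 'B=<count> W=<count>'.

Answer: B=3 W=5

Derivation:
-- B to move --
(0,0): flips 2 -> legal
(0,1): flips 1 -> legal
(0,2): no bracket -> illegal
(1,0): no bracket -> illegal
(1,2): flips 1 -> legal
(1,3): no bracket -> illegal
(2,0): no bracket -> illegal
(3,1): no bracket -> illegal
B mobility = 3
-- W to move --
(1,0): no bracket -> illegal
(1,2): no bracket -> illegal
(1,3): no bracket -> illegal
(1,4): no bracket -> illegal
(2,0): flips 1 -> legal
(2,4): flips 1 -> legal
(2,5): no bracket -> illegal
(3,0): no bracket -> illegal
(3,1): flips 1 -> legal
(3,5): no bracket -> illegal
(4,1): no bracket -> illegal
(4,2): flips 1 -> legal
(4,3): no bracket -> illegal
(4,4): flips 1 -> legal
(4,5): no bracket -> illegal
W mobility = 5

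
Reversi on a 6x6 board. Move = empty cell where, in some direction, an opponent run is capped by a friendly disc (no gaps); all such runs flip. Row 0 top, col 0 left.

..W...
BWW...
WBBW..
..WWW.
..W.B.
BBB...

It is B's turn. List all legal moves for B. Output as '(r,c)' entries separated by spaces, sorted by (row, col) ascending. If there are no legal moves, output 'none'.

(0,0): flips 1 -> legal
(0,1): flips 1 -> legal
(0,3): flips 1 -> legal
(1,3): flips 2 -> legal
(1,4): no bracket -> illegal
(2,4): flips 4 -> legal
(2,5): no bracket -> illegal
(3,0): flips 1 -> legal
(3,1): no bracket -> illegal
(3,5): no bracket -> illegal
(4,1): no bracket -> illegal
(4,3): flips 1 -> legal
(4,5): no bracket -> illegal
(5,3): no bracket -> illegal

Answer: (0,0) (0,1) (0,3) (1,3) (2,4) (3,0) (4,3)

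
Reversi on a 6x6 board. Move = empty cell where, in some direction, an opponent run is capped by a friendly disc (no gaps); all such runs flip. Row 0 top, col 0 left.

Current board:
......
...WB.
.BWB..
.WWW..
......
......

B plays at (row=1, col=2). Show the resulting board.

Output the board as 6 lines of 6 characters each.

Answer: ......
..BBB.
.BWB..
.WWW..
......
......

Derivation:
Place B at (1,2); scan 8 dirs for brackets.
Dir NW: first cell '.' (not opp) -> no flip
Dir N: first cell '.' (not opp) -> no flip
Dir NE: first cell '.' (not opp) -> no flip
Dir W: first cell '.' (not opp) -> no flip
Dir E: opp run (1,3) capped by B -> flip
Dir SW: first cell 'B' (not opp) -> no flip
Dir S: opp run (2,2) (3,2), next='.' -> no flip
Dir SE: first cell 'B' (not opp) -> no flip
All flips: (1,3)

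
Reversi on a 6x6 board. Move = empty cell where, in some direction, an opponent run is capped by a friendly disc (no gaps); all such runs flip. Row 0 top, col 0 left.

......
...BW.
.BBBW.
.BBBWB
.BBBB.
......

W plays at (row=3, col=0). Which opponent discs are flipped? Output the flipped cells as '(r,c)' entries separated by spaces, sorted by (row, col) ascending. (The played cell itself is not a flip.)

Answer: (3,1) (3,2) (3,3)

Derivation:
Dir NW: edge -> no flip
Dir N: first cell '.' (not opp) -> no flip
Dir NE: opp run (2,1), next='.' -> no flip
Dir W: edge -> no flip
Dir E: opp run (3,1) (3,2) (3,3) capped by W -> flip
Dir SW: edge -> no flip
Dir S: first cell '.' (not opp) -> no flip
Dir SE: opp run (4,1), next='.' -> no flip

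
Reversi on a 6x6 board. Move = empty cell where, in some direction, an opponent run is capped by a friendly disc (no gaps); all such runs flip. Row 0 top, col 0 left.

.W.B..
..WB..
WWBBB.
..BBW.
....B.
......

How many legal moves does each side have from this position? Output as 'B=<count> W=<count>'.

-- B to move --
(0,0): no bracket -> illegal
(0,2): flips 1 -> legal
(1,0): flips 1 -> legal
(1,1): flips 1 -> legal
(2,5): no bracket -> illegal
(3,0): flips 2 -> legal
(3,1): no bracket -> illegal
(3,5): flips 1 -> legal
(4,3): no bracket -> illegal
(4,5): flips 1 -> legal
B mobility = 6
-- W to move --
(0,2): no bracket -> illegal
(0,4): no bracket -> illegal
(1,1): no bracket -> illegal
(1,4): flips 2 -> legal
(1,5): no bracket -> illegal
(2,5): flips 3 -> legal
(3,1): flips 2 -> legal
(3,5): no bracket -> illegal
(4,1): no bracket -> illegal
(4,2): flips 2 -> legal
(4,3): flips 1 -> legal
(4,5): no bracket -> illegal
(5,3): no bracket -> illegal
(5,4): flips 1 -> legal
(5,5): no bracket -> illegal
W mobility = 6

Answer: B=6 W=6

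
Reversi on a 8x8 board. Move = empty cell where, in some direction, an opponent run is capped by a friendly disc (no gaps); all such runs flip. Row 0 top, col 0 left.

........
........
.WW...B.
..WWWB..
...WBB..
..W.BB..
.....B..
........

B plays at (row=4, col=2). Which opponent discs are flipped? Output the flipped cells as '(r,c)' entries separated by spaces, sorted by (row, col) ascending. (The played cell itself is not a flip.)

Dir NW: first cell '.' (not opp) -> no flip
Dir N: opp run (3,2) (2,2), next='.' -> no flip
Dir NE: opp run (3,3), next='.' -> no flip
Dir W: first cell '.' (not opp) -> no flip
Dir E: opp run (4,3) capped by B -> flip
Dir SW: first cell '.' (not opp) -> no flip
Dir S: opp run (5,2), next='.' -> no flip
Dir SE: first cell '.' (not opp) -> no flip

Answer: (4,3)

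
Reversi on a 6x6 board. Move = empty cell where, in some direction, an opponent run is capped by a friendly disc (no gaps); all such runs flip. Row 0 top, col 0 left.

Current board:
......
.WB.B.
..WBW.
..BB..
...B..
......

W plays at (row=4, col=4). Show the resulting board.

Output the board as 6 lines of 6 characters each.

Place W at (4,4); scan 8 dirs for brackets.
Dir NW: opp run (3,3) capped by W -> flip
Dir N: first cell '.' (not opp) -> no flip
Dir NE: first cell '.' (not opp) -> no flip
Dir W: opp run (4,3), next='.' -> no flip
Dir E: first cell '.' (not opp) -> no flip
Dir SW: first cell '.' (not opp) -> no flip
Dir S: first cell '.' (not opp) -> no flip
Dir SE: first cell '.' (not opp) -> no flip
All flips: (3,3)

Answer: ......
.WB.B.
..WBW.
..BW..
...BW.
......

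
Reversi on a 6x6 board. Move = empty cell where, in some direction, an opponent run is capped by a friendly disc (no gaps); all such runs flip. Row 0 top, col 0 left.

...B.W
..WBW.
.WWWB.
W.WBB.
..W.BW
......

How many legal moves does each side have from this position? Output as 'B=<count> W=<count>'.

Answer: B=8 W=7

Derivation:
-- B to move --
(0,1): flips 2 -> legal
(0,2): no bracket -> illegal
(0,4): flips 1 -> legal
(1,0): no bracket -> illegal
(1,1): flips 2 -> legal
(1,5): flips 1 -> legal
(2,0): flips 3 -> legal
(2,5): flips 1 -> legal
(3,1): flips 2 -> legal
(3,5): no bracket -> illegal
(4,0): no bracket -> illegal
(4,1): no bracket -> illegal
(4,3): no bracket -> illegal
(5,1): flips 1 -> legal
(5,2): no bracket -> illegal
(5,3): no bracket -> illegal
(5,4): no bracket -> illegal
(5,5): no bracket -> illegal
B mobility = 8
-- W to move --
(0,2): no bracket -> illegal
(0,4): flips 1 -> legal
(1,5): flips 2 -> legal
(2,5): flips 1 -> legal
(3,5): flips 2 -> legal
(4,3): flips 2 -> legal
(5,3): no bracket -> illegal
(5,4): flips 3 -> legal
(5,5): flips 2 -> legal
W mobility = 7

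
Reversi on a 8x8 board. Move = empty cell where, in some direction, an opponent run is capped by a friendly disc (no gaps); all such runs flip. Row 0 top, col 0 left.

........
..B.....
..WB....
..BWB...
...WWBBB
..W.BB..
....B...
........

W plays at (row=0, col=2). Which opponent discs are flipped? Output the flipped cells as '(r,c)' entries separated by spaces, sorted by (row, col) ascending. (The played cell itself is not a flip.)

Dir NW: edge -> no flip
Dir N: edge -> no flip
Dir NE: edge -> no flip
Dir W: first cell '.' (not opp) -> no flip
Dir E: first cell '.' (not opp) -> no flip
Dir SW: first cell '.' (not opp) -> no flip
Dir S: opp run (1,2) capped by W -> flip
Dir SE: first cell '.' (not opp) -> no flip

Answer: (1,2)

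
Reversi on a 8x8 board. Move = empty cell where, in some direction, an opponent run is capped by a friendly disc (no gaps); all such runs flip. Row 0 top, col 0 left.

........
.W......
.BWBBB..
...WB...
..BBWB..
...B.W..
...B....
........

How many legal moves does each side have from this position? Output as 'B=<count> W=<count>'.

-- B to move --
(0,0): no bracket -> illegal
(0,1): flips 1 -> legal
(0,2): no bracket -> illegal
(1,0): no bracket -> illegal
(1,2): no bracket -> illegal
(1,3): no bracket -> illegal
(2,0): no bracket -> illegal
(3,1): no bracket -> illegal
(3,2): flips 1 -> legal
(3,5): flips 1 -> legal
(4,6): no bracket -> illegal
(5,4): flips 1 -> legal
(5,6): no bracket -> illegal
(6,4): no bracket -> illegal
(6,5): flips 1 -> legal
(6,6): no bracket -> illegal
B mobility = 5
-- W to move --
(1,0): no bracket -> illegal
(1,2): no bracket -> illegal
(1,3): flips 1 -> legal
(1,4): flips 2 -> legal
(1,5): flips 1 -> legal
(1,6): no bracket -> illegal
(2,0): flips 1 -> legal
(2,6): flips 3 -> legal
(3,0): no bracket -> illegal
(3,1): flips 1 -> legal
(3,2): no bracket -> illegal
(3,5): flips 2 -> legal
(3,6): no bracket -> illegal
(4,1): flips 2 -> legal
(4,6): flips 1 -> legal
(5,1): flips 1 -> legal
(5,2): no bracket -> illegal
(5,4): no bracket -> illegal
(5,6): no bracket -> illegal
(6,2): flips 1 -> legal
(6,4): no bracket -> illegal
(7,2): no bracket -> illegal
(7,3): flips 3 -> legal
(7,4): no bracket -> illegal
W mobility = 12

Answer: B=5 W=12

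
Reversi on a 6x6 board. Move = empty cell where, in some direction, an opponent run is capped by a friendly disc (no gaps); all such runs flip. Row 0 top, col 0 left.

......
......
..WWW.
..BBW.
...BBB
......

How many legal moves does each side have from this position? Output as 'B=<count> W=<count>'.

-- B to move --
(1,1): flips 1 -> legal
(1,2): flips 3 -> legal
(1,3): flips 1 -> legal
(1,4): flips 3 -> legal
(1,5): flips 1 -> legal
(2,1): no bracket -> illegal
(2,5): flips 1 -> legal
(3,1): no bracket -> illegal
(3,5): flips 1 -> legal
B mobility = 7
-- W to move --
(2,1): no bracket -> illegal
(3,1): flips 2 -> legal
(3,5): no bracket -> illegal
(4,1): flips 1 -> legal
(4,2): flips 2 -> legal
(5,2): flips 1 -> legal
(5,3): flips 2 -> legal
(5,4): flips 1 -> legal
(5,5): flips 2 -> legal
W mobility = 7

Answer: B=7 W=7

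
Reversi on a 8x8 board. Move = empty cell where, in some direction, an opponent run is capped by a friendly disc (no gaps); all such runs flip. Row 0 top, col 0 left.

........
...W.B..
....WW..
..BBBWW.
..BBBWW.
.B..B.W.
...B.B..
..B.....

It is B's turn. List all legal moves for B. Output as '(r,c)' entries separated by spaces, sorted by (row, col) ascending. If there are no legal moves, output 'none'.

(0,2): no bracket -> illegal
(0,3): no bracket -> illegal
(0,4): no bracket -> illegal
(1,2): no bracket -> illegal
(1,4): flips 1 -> legal
(1,6): flips 1 -> legal
(2,2): no bracket -> illegal
(2,3): no bracket -> illegal
(2,6): flips 1 -> legal
(2,7): flips 2 -> legal
(3,7): flips 2 -> legal
(4,7): flips 3 -> legal
(5,5): flips 3 -> legal
(5,7): no bracket -> illegal
(6,6): no bracket -> illegal
(6,7): flips 2 -> legal

Answer: (1,4) (1,6) (2,6) (2,7) (3,7) (4,7) (5,5) (6,7)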